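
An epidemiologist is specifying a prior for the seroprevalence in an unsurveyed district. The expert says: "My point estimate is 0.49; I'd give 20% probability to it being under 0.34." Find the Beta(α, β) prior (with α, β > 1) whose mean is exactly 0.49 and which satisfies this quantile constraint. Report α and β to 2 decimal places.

With mean 0.49 fixed, write α = 0.49s, β = 0.51s where s = α+β.
Need P(θ < 0.34) = 0.2 under Beta(0.49s, 0.51s). Normal approximation: (q−m)/√(m(1−m)/s) ≈ z_{0.2} = -0.842, so s ≈ 0.49·0.51·(-0.842)²/(0.34−0.49)² = 7.9.
At s = 7.9: P(θ<0.34) ≈ 0.202. Adjusting to match 0.2 gives s ≈ 8.01.
So α = 0.49·8.01 ≈ 3.92, β = 0.51·8.01 ≈ 4.08.

α ≈ 3.92, β ≈ 4.08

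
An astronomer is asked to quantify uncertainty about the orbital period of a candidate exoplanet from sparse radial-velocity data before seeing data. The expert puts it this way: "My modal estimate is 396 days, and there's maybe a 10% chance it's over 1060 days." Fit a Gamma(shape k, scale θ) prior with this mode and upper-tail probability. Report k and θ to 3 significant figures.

k ≈ 2.98, θ ≈ 200

Gamma(k,θ) with k>1 has mode (k−1)θ, so θ = 396/(k−1).
Need P(X < 1060) = 0.9 with θ tied to k this way. Start at k = 2, θ = 396: P(X<1060) ≈ 0.747.
Too low — raise k to concentrate. Iterating converges to k ≈ 2.98.
Then θ = 396/(2.98−1) ≈ 200.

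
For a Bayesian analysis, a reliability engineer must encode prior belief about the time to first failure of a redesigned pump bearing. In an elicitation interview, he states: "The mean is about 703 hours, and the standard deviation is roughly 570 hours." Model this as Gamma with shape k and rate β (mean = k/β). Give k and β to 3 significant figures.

k ≈ 1.52, β ≈ 0.00216

For Gamma(k, rate β): mean = k/β, variance = k/β², so CV = 1/√k.
CV = SD/mean = 570/703 = 0.8108, hence k = 1/CV² = 1.52.
Then β = k/mean = 1.52/703 = 0.00216.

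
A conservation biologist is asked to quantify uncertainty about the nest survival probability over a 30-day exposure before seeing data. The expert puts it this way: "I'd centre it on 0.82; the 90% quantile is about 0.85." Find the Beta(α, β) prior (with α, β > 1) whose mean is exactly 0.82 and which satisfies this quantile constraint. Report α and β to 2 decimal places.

With mean 0.82 fixed, write α = 0.82s, β = 0.18s where s = α+β.
Need P(θ < 0.85) = 0.9 under Beta(0.82s, 0.18s). Normal approximation: (q−m)/√(m(1−m)/s) ≈ z_{0.9} = 1.28, so s ≈ 0.82·0.18·(1.28)²/(0.85−0.82)² = 269.3.
At s = 269.3: P(θ<0.85) ≈ 0.905. Adjusting to match 0.9 gives s ≈ 258.89.
So α = 0.82·258.89 ≈ 212.29, β = 0.18·258.89 ≈ 46.60.

α ≈ 212.29, β ≈ 46.60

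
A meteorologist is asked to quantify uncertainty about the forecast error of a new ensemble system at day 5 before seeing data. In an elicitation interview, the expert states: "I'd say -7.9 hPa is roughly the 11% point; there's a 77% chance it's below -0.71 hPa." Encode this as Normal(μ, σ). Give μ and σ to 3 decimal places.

For Normal(μ,σ), the p-quantile is μ + z_p·σ. Here z_{0.11} = -1.227, z_{0.77} = 0.7388.
So -7.9 = μ − 1.227σ and -0.71 = μ + 0.7388σ.
Subtracting: σ = (-0.71 − -7.9)/(0.7388 − (-1.227)) = 3.658.
Then μ = -7.9 − (-1.227)·3.658 = -3.413.

μ = -3.413, σ = 3.658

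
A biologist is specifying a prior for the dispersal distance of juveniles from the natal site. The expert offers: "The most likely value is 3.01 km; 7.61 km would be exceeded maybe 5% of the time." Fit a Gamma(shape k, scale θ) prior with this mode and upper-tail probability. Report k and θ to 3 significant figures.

Gamma(k,θ) with k>1 has mode (k−1)θ, so θ = 3.01/(k−1).
Need P(X < 7.61) = 0.95 with θ tied to k this way. Start at k = 2, θ = 3.01: P(X<7.61) ≈ 0.718.
Too low — raise k to concentrate. Iterating converges to k ≈ 4.15.
Then θ = 3.01/(4.15−1) ≈ 0.955.

k ≈ 4.15, θ ≈ 0.955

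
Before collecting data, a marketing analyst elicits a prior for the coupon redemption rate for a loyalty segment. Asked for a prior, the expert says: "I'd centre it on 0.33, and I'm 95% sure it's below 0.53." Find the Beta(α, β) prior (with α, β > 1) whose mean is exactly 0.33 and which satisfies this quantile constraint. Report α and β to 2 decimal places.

With mean 0.33 fixed, write α = 0.33s, β = 0.67s where s = α+β.
Need P(θ < 0.53) = 0.95 under Beta(0.33s, 0.67s). Normal approximation: (q−m)/√(m(1−m)/s) ≈ z_{0.95} = 1.64, so s ≈ 0.33·0.67·(1.64)²/(0.53−0.33)² = 15.0.
At s = 15.0: P(θ<0.53) ≈ 0.945. Adjusting to match 0.95 gives s ≈ 15.97.
So α = 0.33·15.97 ≈ 5.27, β = 0.67·15.97 ≈ 10.70.

α ≈ 5.27, β ≈ 10.70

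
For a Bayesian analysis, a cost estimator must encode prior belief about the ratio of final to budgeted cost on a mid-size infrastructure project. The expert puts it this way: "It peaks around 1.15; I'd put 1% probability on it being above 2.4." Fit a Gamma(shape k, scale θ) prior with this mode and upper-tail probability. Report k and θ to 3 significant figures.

Gamma(k,θ) with k>1 has mode (k−1)θ, so θ = 1.15/(k−1).
Need P(X < 2.4) = 0.99 with θ tied to k this way. Start at k = 2, θ = 1.15: P(X<2.4) ≈ 0.617.
Too low — raise k to concentrate. Iterating converges to k ≈ 10.
Then θ = 1.15/(10−1) ≈ 0.128.

k ≈ 10, θ ≈ 0.128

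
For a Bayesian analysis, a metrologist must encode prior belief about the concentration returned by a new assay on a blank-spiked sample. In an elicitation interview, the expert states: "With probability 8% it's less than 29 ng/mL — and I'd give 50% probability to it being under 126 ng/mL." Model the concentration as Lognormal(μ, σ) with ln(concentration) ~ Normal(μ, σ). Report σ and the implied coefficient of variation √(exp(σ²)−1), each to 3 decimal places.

If T ~ Lognormal(μ,σ) then ln T ~ Normal(μ,σ), so the p-quantile of ln T is μ + z_p·σ.
ln(29) = 3.367 and ln(126) = 4.836; z_{0.08} = -1.405, z_{0.5} = 0.
σ = (4.836 − 3.367)/(0 − (-1.405)) = 1.045.
μ = 3.367 − (-1.405)·1.045 = 4.836.
CV = √(exp(σ²)−1) = √(exp(1.0930)−1) = 1.408.

σ ≈ 1.045, CV ≈ 1.408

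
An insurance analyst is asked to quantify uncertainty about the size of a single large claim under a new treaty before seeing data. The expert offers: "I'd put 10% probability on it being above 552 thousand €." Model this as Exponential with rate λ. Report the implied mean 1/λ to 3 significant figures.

mean ≈ 240 thousand €

P(T > 552.0) = e^(−λ·552.0) = 0.1, so λ = −ln(0.1)/552.0 = 0.00417.
Mean = 1/λ = 240 thousand €.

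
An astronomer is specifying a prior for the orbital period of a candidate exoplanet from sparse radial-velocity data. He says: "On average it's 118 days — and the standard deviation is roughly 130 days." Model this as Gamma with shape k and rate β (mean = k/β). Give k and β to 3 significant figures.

For Gamma(k, rate β): mean = k/β, variance = k/β², so CV = 1/√k.
CV = SD/mean = 130/118 = 1.102, hence k = 1/CV² = 0.824.
Then β = k/mean = 0.824/118 = 0.00698.

k ≈ 0.824, β ≈ 0.00698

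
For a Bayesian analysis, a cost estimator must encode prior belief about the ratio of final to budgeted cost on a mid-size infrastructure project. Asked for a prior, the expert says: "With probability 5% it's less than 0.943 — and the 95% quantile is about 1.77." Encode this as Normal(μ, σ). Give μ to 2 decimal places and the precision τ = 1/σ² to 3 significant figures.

μ = 1.36, τ = 15.8

For Normal(μ,σ), the p-quantile is μ + z_p·σ. Here z_{0.05} = -1.645, z_{0.95} = 1.645.
So 0.943 = μ − 1.645σ and 1.77 = μ + 1.645σ.
Subtracting: σ = (1.77 − 0.943)/(1.645 − (-1.645)) = 0.25.
Then μ = 0.943 − (-1.645)·0.25 = 1.36.
Precision τ = 1/σ² = 1/0.2514² = 15.8.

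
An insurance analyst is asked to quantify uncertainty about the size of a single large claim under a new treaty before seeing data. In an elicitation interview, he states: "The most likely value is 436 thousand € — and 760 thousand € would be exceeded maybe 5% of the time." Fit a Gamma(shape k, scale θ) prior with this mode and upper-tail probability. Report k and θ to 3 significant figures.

k ≈ 10, θ ≈ 48.3

Gamma(k,θ) with k>1 has mode (k−1)θ, so θ = 436/(k−1).
Need P(X < 760) = 0.95 with θ tied to k this way. Start at k = 2, θ = 436: P(X<760) ≈ 0.520.
Too low — raise k to concentrate. Iterating converges to k ≈ 10.
Then θ = 436/(10−1) ≈ 48.3.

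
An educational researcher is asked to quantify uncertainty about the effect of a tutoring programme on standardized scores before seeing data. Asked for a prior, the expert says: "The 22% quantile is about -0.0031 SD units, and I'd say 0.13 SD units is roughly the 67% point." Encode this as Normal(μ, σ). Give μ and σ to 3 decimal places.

The p-quantile of Normal(μ,σ) is μ + z_p·σ, with z_{0.22} = -0.7722 and z_{0.67} = 0.4399.
Eliminate σ: μ = (z₂·x₁ − z₁·x₂)/(z₂ − z₁) = (0.4399·-0.0031 − (-0.7722)·0.13)/1.212 = 0.082.
Then σ = (x₂ − x₁)/(z₂ − z₁) = (0.13 − -0.0031)/1.212 = 0.110.

μ = 0.082, σ = 0.110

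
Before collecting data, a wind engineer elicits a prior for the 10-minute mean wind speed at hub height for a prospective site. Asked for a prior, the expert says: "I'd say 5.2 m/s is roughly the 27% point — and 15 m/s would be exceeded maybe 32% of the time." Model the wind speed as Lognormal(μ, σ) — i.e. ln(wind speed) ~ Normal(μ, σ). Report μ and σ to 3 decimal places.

μ ≈ 2.249, σ ≈ 0.980

If T ~ Lognormal(μ,σ) then ln T ~ Normal(μ,σ), so the p-quantile of ln T is μ + z_p·σ.
ln(5.2) = 1.649 and ln(15) = 2.708; z_{0.27} = -0.6128, z_{0.68} = 0.4677.
σ = (2.708 − 1.649)/(0.4677 − (-0.6128)) = 0.980.
μ = 1.649 − (-0.6128)·0.980 = 2.249.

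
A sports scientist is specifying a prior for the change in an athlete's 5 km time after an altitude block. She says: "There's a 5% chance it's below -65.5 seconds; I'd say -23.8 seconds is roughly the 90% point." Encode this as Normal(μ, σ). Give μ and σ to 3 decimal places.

μ = -42.062, σ = 14.250

For Normal(μ,σ), the p-quantile is μ + z_p·σ. Here z_{0.05} = -1.645, z_{0.9} = 1.282.
So -65.5 = μ − 1.645σ and -23.8 = μ + 1.282σ.
Subtracting: σ = (-23.8 − -65.5)/(1.282 − (-1.645)) = 14.250.
Then μ = -65.5 − (-1.645)·14.250 = -42.062.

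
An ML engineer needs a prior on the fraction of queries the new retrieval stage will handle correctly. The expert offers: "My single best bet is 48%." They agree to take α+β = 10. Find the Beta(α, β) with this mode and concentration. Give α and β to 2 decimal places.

For α,β > 1 the Beta mode is (α−1)/(α+β−2). With α+β = 10, the mode is (α−1)/8.
Set (α−1)/8 = 0.48 → α = 1 + 0.48·8 = 4.84.
β = 10 − α = 5.16.

α = 4.84, β = 5.16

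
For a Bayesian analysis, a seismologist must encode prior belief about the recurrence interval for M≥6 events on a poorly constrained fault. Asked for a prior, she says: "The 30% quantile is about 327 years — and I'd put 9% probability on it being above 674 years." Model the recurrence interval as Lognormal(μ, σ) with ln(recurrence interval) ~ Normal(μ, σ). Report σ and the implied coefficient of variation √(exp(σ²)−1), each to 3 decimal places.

If T ~ Lognormal(μ,σ) then ln T ~ Normal(μ,σ), so the p-quantile of ln T is μ + z_p·σ.
ln(327) = 5.79 and ln(674) = 6.513; z_{0.3} = -0.5244, z_{0.91} = 1.341.
σ = (6.513 − 5.79)/(1.341 − (-0.5244)) = 0.388.
μ = 5.79 − (-0.5244)·0.388 = 5.993.
CV = √(exp(σ²)−1) = √(exp(0.1504)−1) = 0.403.

σ ≈ 0.388, CV ≈ 0.403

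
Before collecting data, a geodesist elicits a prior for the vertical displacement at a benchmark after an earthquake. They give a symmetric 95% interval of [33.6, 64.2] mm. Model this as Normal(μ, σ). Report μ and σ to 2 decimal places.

μ = 48.90, σ = 7.81

A symmetric 95% interval runs μ ± z·σ with z = 1.96.
Half-width = 15.3, so σ = 15.3/1.96 = 7.81.
μ is the interval midpoint, 48.90.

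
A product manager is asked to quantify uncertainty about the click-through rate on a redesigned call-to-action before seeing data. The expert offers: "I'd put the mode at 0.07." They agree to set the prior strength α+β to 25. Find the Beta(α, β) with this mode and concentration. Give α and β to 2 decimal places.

For α,β > 1 the Beta mode is (α−1)/(α+β−2). With α+β = 25, the mode is (α−1)/23.
Set (α−1)/23 = 0.07 → α = 1 + 0.07·23 = 2.61.
β = 25 − α = 22.39.

α = 2.61, β = 22.39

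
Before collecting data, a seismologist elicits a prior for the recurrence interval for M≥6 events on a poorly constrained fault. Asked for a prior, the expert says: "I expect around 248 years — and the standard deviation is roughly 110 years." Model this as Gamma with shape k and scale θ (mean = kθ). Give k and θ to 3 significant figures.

For Gamma(k, scale θ): mean = kθ, variance = kθ², so CV = 1/√k.
CV = SD/mean = 110/248 = 0.4435, hence k = 1/CV² = 5.08.
Then θ = mean/k = 248/5.08 = 48.8.

k ≈ 5.08, θ ≈ 48.8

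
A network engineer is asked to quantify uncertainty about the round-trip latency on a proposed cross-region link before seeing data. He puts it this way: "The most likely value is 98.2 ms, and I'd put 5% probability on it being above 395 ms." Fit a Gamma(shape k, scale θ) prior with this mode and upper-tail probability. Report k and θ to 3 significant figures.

k ≈ 2.3, θ ≈ 75.7

Gamma(k,θ) with k>1 has mode (k−1)θ, so θ = 98.2/(k−1).
Need P(X < 395) = 0.95 with θ tied to k this way. Start at k = 2, θ = 98.2: P(X<395) ≈ 0.910.
Too low — raise k to concentrate. Iterating converges to k ≈ 2.3.
Then θ = 98.2/(2.3−1) ≈ 75.7.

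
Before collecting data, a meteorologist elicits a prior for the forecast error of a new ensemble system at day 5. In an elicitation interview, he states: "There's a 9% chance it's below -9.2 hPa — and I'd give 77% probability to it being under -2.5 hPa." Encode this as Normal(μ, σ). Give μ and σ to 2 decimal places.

μ = -4.88, σ = 3.22

The p-quantile of Normal(μ,σ) is μ + z_p·σ, with z_{0.09} = -1.341 and z_{0.77} = 0.7388.
Eliminate σ: μ = (z₂·x₁ − z₁·x₂)/(z₂ − z₁) = (0.7388·-9.2 − (-1.341)·-2.5)/2.08 = -4.88.
Then σ = (x₂ − x₁)/(z₂ − z₁) = (-2.5 − -9.2)/2.08 = 3.22.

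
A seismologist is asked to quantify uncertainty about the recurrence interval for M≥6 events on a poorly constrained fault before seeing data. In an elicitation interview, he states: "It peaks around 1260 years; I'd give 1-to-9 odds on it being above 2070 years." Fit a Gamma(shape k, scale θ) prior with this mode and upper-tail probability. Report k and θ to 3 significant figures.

k ≈ 8.65, θ ≈ 165

Gamma(k,θ) with k>1 has mode (k−1)θ, so θ = 1260/(k−1).
Need P(X < 2070) = 0.9 with θ tied to k this way. Start at k = 2, θ = 1260: P(X<2070) ≈ 0.489.
Too low — raise k to concentrate. Iterating converges to k ≈ 8.65.
Then θ = 1260/(8.65−1) ≈ 165.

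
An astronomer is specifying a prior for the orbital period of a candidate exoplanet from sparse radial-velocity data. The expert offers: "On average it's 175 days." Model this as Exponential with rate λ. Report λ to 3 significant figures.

Exponential mean = 1/λ, so λ = 1/175.0 = 0.00571.

λ ≈ 0.00571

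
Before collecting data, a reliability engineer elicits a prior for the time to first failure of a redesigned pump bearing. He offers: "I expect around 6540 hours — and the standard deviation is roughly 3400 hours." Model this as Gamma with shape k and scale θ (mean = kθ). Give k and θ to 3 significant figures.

For Gamma(k, scale θ): mean = kθ, variance = kθ², so CV = 1/√k.
CV = SD/mean = 3400/6540 = 0.5199, hence k = 1/CV² = 3.7.
Then θ = mean/k = 6540/3.7 = 1770.

k ≈ 3.7, θ ≈ 1770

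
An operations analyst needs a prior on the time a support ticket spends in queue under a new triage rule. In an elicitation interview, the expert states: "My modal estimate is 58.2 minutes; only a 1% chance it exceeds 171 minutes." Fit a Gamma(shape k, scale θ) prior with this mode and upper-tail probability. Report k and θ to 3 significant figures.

k ≈ 4.89, θ ≈ 14.9

Gamma(k,θ) with k>1 has mode (k−1)θ, so θ = 58.2/(k−1).
Need P(X < 171) = 0.99 with θ tied to k this way. Start at k = 2, θ = 58.2: P(X<171) ≈ 0.791.
Too low — raise k to concentrate. Iterating converges to k ≈ 4.89.
Then θ = 58.2/(4.89−1) ≈ 14.9.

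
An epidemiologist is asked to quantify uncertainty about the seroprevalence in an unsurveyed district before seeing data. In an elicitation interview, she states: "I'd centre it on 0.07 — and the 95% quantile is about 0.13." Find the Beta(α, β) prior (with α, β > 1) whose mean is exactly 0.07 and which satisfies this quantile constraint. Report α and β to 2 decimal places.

α ≈ 4.30, β ≈ 57.06

With mean 0.07 fixed, write α = 0.07s, β = 0.93s where s = α+β.
Need P(θ < 0.13) = 0.95 under Beta(0.07s, 0.93s). Normal approximation: (q−m)/√(m(1−m)/s) ≈ z_{0.95} = 1.64, so s ≈ 0.07·0.93·(1.64)²/(0.13−0.07)² = 48.9.
At s = 48.9: P(θ<0.13) ≈ 0.933. Adjusting to match 0.95 gives s ≈ 61.36.
So α = 0.07·61.36 ≈ 4.30, β = 0.93·61.36 ≈ 57.06.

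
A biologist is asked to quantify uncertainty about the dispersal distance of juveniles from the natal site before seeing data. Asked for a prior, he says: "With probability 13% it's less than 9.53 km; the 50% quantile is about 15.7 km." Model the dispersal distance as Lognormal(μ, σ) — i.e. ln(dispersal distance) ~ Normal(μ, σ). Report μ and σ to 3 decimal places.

μ ≈ 2.754, σ ≈ 0.443

If T ~ Lognormal(μ,σ) then ln T ~ Normal(μ,σ), so the p-quantile of ln T is μ + z_p·σ.
ln(9.53) = 2.254 and ln(15.7) = 2.754; z_{0.13} = -1.126, z_{0.5} = 0.
σ = (2.754 − 2.254)/(0 − (-1.126)) = 0.443.
μ = 2.254 − (-1.126)·0.443 = 2.754.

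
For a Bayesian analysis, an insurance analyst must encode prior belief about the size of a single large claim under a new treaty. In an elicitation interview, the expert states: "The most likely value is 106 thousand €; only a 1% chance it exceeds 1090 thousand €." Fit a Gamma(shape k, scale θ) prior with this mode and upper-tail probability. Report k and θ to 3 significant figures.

k ≈ 1.56, θ ≈ 188

Gamma(k,θ) with k>1 has mode (k−1)θ, so θ = 106/(k−1).
Need P(X < 1090) = 0.99 with θ tied to k this way. Start at k = 2, θ = 106: P(X<1090) ≈ 1.000.
Too high — lower k to spread out. Iterating converges to k ≈ 1.56.
Then θ = 106/(1.56−1) ≈ 188.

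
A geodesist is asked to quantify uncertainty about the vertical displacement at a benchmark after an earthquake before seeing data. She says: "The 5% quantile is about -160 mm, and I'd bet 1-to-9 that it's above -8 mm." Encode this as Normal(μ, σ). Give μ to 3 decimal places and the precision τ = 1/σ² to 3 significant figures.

μ = -74.565, τ = 0.000371

For Normal(μ,σ), the p-quantile is μ + z_p·σ. Here z_{0.05} = -1.645, z_{0.9} = 1.282.
So -160 = μ − 1.645σ and -8 = μ + 1.282σ.
Subtracting: σ = (-8 − -160)/(1.282 − (-1.645)) = 51.941.
Then μ = -160 − (-1.645)·51.941 = -74.565.
Precision τ = 1/σ² = 1/51.94² = 0.000371.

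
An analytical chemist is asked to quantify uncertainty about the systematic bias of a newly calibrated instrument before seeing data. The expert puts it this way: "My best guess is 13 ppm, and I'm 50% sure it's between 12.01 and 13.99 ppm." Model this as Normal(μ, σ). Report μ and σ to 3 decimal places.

A symmetric 50% interval runs μ ± z·σ with z = 0.6745.
Half-width = 0.99, so σ = 0.99/0.6745 = 1.468.
μ is the stated best guess, 13.000.

μ = 13.000, σ = 1.468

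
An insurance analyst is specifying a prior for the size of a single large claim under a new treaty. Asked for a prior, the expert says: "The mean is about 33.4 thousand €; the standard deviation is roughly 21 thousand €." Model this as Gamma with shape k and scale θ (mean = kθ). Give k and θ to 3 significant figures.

For Gamma(k, scale θ): mean = kθ, variance = kθ², so CV = 1/√k.
CV = SD/mean = 21/33.4 = 0.6287, hence k = 1/CV² = 2.53.
Then θ = mean/k = 33.4/2.53 = 13.2.

k ≈ 2.53, θ ≈ 13.2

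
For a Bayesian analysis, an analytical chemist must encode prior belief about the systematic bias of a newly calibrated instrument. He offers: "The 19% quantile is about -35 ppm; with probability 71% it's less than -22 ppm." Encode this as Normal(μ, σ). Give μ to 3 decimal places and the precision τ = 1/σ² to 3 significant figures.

μ = -27.026, τ = 0.0121

For Normal(μ,σ), the p-quantile is μ + z_p·σ. Here z_{0.19} = -0.8779, z_{0.71} = 0.5534.
So -35 = μ − 0.8779σ and -22 = μ + 0.5534σ.
Subtracting: σ = (-22 − -35)/(0.5534 − (-0.8779)) = 9.083.
Then μ = -35 − (-0.8779)·9.083 = -27.026.
Precision τ = 1/σ² = 1/9.083² = 0.0121.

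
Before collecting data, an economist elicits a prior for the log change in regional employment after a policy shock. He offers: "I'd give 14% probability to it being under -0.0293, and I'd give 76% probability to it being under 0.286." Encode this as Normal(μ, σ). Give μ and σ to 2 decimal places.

μ = 0.16, σ = 0.18

For Normal(μ,σ), the p-quantile is μ + z_p·σ. Here z_{0.14} = -1.08, z_{0.76} = 0.7063.
So -0.0293 = μ − 1.08σ and 0.286 = μ + 0.7063σ.
Subtracting: σ = (0.286 − -0.0293)/(0.7063 − (-1.08)) = 0.18.
Then μ = -0.0293 − (-1.08)·0.18 = 0.16.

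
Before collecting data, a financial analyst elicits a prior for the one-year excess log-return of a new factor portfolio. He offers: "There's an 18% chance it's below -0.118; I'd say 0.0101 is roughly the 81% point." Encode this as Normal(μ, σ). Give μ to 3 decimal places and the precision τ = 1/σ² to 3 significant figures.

The p-quantile of Normal(μ,σ) is μ + z_p·σ, with z_{0.18} = -0.9154 and z_{0.81} = 0.8779.
Eliminate σ: μ = (z₂·x₁ − z₁·x₂)/(z₂ − z₁) = (0.8779·-0.118 − (-0.9154)·0.0101)/1.793 = -0.053.
Then σ = (x₂ − x₁)/(z₂ − z₁) = (0.0101 − -0.118)/1.793 = 0.071.
Precision τ = 1/σ² = 1/0.07143² = 196.

μ = -0.053, τ = 196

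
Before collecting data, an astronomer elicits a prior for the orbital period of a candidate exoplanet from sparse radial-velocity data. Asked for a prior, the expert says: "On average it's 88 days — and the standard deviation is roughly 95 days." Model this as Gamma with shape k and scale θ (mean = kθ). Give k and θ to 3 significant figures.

k ≈ 0.858, θ ≈ 103

For Gamma(k, scale θ): mean = kθ, variance = kθ², so CV = 1/√k.
CV = SD/mean = 95/88 = 1.08, hence k = 1/CV² = 0.858.
Then θ = mean/k = 88/0.858 = 103.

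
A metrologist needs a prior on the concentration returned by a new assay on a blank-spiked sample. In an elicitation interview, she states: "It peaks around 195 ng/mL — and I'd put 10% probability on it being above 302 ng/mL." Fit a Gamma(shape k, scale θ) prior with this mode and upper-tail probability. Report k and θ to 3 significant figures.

Gamma(k,θ) with k>1 has mode (k−1)θ, so θ = 195/(k−1).
Need P(X < 302) = 0.9 with θ tied to k this way. Start at k = 2, θ = 195: P(X<302) ≈ 0.458.
Too low — raise k to concentrate. Iterating converges to k ≈ 10.8.
Then θ = 195/(10.8−1) ≈ 20.

k ≈ 10.8, θ ≈ 20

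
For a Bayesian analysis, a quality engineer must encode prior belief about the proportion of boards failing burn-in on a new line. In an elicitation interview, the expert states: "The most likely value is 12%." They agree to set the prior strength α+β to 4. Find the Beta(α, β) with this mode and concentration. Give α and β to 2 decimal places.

α = 1.24, β = 2.76

For α,β > 1 the Beta mode is (α−1)/(α+β−2). With α+β = 4, the mode is (α−1)/2.
Set (α−1)/2 = 0.12 → α = 1 + 0.12·2 = 1.24.
β = 4 − α = 2.76.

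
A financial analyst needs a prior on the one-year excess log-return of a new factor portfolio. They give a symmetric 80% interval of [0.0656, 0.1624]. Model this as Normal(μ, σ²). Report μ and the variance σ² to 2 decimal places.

μ = 0.11, σ² = 0.00

A symmetric 80% interval runs μ ± z·σ with z = 1.282.
Half-width = 0.0484, so σ = 0.0484/1.282 = 0.038 and σ² = 0.00.
μ is the interval midpoint, 0.11.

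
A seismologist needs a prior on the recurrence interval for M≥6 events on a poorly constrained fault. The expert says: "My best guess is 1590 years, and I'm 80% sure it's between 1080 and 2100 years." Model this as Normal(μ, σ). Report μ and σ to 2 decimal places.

A symmetric 80% interval runs μ ± z·σ with z = 1.282.
Half-width = 510, so σ = 510/1.282 = 397.96.
μ is the stated best guess, 1590.00.

μ = 1590.00, σ = 397.96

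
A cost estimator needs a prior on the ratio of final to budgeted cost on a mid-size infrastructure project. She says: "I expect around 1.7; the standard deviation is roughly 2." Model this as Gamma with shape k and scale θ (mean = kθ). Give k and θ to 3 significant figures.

k ≈ 0.722, θ ≈ 2.35

For Gamma(k, scale θ): mean = kθ, variance = kθ², so CV = 1/√k.
CV = SD/mean = 2/1.7 = 1.176, hence k = 1/CV² = 0.722.
Then θ = mean/k = 1.7/0.722 = 2.35.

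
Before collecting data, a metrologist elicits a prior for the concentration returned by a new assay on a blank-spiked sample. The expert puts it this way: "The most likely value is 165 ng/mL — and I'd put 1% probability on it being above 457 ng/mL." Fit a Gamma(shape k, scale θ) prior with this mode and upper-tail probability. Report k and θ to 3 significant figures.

k ≈ 5.42, θ ≈ 37.3

Gamma(k,θ) with k>1 has mode (k−1)θ, so θ = 165/(k−1).
Need P(X < 457) = 0.99 with θ tied to k this way. Start at k = 2, θ = 165: P(X<457) ≈ 0.764.
Too low — raise k to concentrate. Iterating converges to k ≈ 5.42.
Then θ = 165/(5.42−1) ≈ 37.3.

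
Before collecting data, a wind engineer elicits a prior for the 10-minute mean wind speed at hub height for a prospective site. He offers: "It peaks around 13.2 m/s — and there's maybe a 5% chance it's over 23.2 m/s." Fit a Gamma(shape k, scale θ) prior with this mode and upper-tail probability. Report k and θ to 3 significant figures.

k ≈ 9.77, θ ≈ 1.51

Gamma(k,θ) with k>1 has mode (k−1)θ, so θ = 13.2/(k−1).
Need P(X < 23.2) = 0.95 with θ tied to k this way. Start at k = 2, θ = 13.2: P(X<23.2) ≈ 0.524.
Too low — raise k to concentrate. Iterating converges to k ≈ 9.77.
Then θ = 13.2/(9.77−1) ≈ 1.51.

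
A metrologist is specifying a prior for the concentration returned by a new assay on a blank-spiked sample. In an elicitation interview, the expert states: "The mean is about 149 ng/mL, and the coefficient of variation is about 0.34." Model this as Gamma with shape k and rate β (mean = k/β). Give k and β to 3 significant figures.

For Gamma(k, rate β): mean = k/β, variance = k/β², so CV = 1/√k.
CV = 0.34, hence k = 1/CV² = 8.65.
Then β = k/mean = 8.65/149 = 0.0581.

k ≈ 8.65, β ≈ 0.0581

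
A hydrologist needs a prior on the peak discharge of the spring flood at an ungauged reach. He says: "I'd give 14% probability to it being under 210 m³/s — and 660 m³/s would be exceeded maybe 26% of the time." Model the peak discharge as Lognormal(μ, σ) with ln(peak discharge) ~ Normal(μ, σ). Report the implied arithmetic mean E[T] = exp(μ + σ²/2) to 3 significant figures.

E[T] ≈ 537 m³/s

If T ~ Lognormal(μ,σ) then ln T ~ Normal(μ,σ), so the p-quantile of ln T is μ + z_p·σ.
ln(210) = 5.347 and ln(660) = 6.492; z_{0.14} = -1.08, z_{0.74} = 0.6433.
σ = (6.492 − 5.347)/(0.6433 − (-1.08)) = 0.664.
μ = 5.347 − (-1.08)·0.664 = 6.065.
E[T] = exp(μ + σ²/2) = exp(6.065 + 0.2207) = 537 m³/s.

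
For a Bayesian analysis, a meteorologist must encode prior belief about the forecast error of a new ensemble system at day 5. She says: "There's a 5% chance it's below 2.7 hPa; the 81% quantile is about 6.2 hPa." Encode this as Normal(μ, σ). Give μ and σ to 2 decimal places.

For Normal(μ,σ), the p-quantile is μ + z_p·σ. Here z_{0.05} = -1.645, z_{0.81} = 0.8779.
So 2.7 = μ − 1.645σ and 6.2 = μ + 0.8779σ.
Subtracting: σ = (6.2 − 2.7)/(0.8779 − (-1.645)) = 1.39.
Then μ = 2.7 − (-1.645)·1.39 = 4.98.

μ = 4.98, σ = 1.39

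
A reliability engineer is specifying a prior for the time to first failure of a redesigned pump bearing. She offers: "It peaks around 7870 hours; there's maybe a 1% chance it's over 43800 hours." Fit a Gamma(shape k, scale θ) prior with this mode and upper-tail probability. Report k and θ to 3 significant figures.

Gamma(k,θ) with k>1 has mode (k−1)θ, so θ = 7870/(k−1).
Need P(X < 43800) = 0.99 with θ tied to k this way. Start at k = 2, θ = 7870: P(X<43800) ≈ 0.975.
Too low — raise k to concentrate. Iterating converges to k ≈ 2.29.
Then θ = 7870/(2.29−1) ≈ 6110.

k ≈ 2.29, θ ≈ 6110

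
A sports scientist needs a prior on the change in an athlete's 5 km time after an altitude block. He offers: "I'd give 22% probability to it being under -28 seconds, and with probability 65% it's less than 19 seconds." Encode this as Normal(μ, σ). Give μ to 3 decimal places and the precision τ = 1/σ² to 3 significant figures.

The p-quantile of Normal(μ,σ) is μ + z_p·σ, with z_{0.22} = -0.7722 and z_{0.65} = 0.3853.
Eliminate σ: μ = (z₂·x₁ − z₁·x₂)/(z₂ − z₁) = (0.3853·-28 − (-0.7722)·19)/1.158 = 3.354.
Then σ = (x₂ − x₁)/(z₂ − z₁) = (19 − -28)/1.158 = 40.604.
Precision τ = 1/σ² = 1/40.6² = 0.000607.

μ = 3.354, τ = 0.000607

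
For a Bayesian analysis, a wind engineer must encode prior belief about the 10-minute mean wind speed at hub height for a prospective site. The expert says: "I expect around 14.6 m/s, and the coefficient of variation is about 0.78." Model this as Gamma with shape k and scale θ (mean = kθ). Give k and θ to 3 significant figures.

k ≈ 1.64, θ ≈ 8.88

For Gamma(k, scale θ): mean = kθ, variance = kθ², so CV = 1/√k.
CV = 0.78, hence k = 1/CV² = 1.64.
Then θ = mean/k = 14.6/1.64 = 8.88.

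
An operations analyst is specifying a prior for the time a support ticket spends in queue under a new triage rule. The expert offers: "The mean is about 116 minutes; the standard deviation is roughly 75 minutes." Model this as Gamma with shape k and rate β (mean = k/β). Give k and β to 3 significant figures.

k ≈ 2.39, β ≈ 0.0206

For Gamma(k, rate β): mean = k/β, variance = k/β², so CV = 1/√k.
CV = SD/mean = 75/116 = 0.6466, hence k = 1/CV² = 2.39.
Then β = k/mean = 2.39/116 = 0.0206.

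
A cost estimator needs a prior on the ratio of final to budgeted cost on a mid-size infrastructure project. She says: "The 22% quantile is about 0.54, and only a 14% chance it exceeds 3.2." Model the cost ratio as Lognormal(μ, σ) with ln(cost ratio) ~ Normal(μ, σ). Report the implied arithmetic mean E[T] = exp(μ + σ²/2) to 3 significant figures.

E[T] ≈ 1.8

If T ~ Lognormal(μ,σ) then ln T ~ Normal(μ,σ), so the p-quantile of ln T is μ + z_p·σ.
ln(0.54) = -0.6162 and ln(3.2) = 1.163; z_{0.22} = -0.7722, z_{0.86} = 1.08.
σ = (1.163 − -0.6162)/(1.08 − (-0.7722)) = 0.960.
μ = -0.6162 − (-0.7722)·0.960 = 0.126.
E[T] = exp(μ + σ²/2) = exp(0.126 + 0.4613) = 1.8.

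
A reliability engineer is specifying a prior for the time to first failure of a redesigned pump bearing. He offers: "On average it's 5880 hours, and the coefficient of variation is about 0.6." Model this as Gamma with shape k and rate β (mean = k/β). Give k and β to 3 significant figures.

For Gamma(k, rate β): mean = k/β, variance = k/β², so CV = 1/√k.
CV = 0.6, hence k = 1/CV² = 2.78.
Then β = k/mean = 2.78/5880 = 0.000472.

k ≈ 2.78, β ≈ 0.000472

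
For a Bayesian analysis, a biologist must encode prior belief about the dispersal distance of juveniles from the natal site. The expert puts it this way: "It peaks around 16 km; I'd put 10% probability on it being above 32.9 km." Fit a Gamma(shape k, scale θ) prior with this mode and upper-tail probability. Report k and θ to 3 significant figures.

k ≈ 4.69, θ ≈ 4.33

Gamma(k,θ) with k>1 has mode (k−1)θ, so θ = 16/(k−1).
Need P(X < 32.9) = 0.9 with θ tied to k this way. Start at k = 2, θ = 16: P(X<32.9) ≈ 0.609.
Too low — raise k to concentrate. Iterating converges to k ≈ 4.69.
Then θ = 16/(4.69−1) ≈ 4.33.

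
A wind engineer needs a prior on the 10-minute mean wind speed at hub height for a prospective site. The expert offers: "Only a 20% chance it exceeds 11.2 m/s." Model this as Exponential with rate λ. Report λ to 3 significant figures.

P(T > 11.2) = e^(−λ·11.2) = 0.2, so λ = −ln(0.2)/11.2 = 0.144.

λ ≈ 0.144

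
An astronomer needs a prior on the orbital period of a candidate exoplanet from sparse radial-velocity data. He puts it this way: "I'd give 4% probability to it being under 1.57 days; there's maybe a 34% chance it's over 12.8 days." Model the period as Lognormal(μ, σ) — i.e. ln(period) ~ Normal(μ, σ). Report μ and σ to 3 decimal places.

μ ≈ 2.149, σ ≈ 0.970

If T ~ Lognormal(μ,σ) then ln T ~ Normal(μ,σ), so the p-quantile of ln T is μ + z_p·σ.
ln(1.57) = 0.4511 and ln(12.8) = 2.549; z_{0.04} = -1.751, z_{0.66} = 0.4125.
σ = (2.549 − 0.4511)/(0.4125 − (-1.751)) = 0.970.
μ = 0.4511 − (-1.751)·0.970 = 2.149.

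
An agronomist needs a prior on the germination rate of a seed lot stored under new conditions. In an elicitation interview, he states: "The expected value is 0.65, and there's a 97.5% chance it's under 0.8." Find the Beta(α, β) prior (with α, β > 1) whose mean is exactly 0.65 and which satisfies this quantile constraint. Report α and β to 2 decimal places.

α ≈ 21.60, β ≈ 11.63

With mean 0.65 fixed, write α = 0.65s, β = 0.35s where s = α+β.
Need P(θ < 0.8) = 0.975 under Beta(0.65s, 0.35s). Normal approximation: (q−m)/√(m(1−m)/s) ≈ z_{0.975} = 1.96, so s ≈ 0.65·0.35·(1.96)²/(0.8−0.65)² = 38.8.
At s = 38.8: P(θ<0.8) ≈ 0.983. Adjusting to match 0.975 gives s ≈ 33.23.
So α = 0.65·33.23 ≈ 21.60, β = 0.35·33.23 ≈ 11.63.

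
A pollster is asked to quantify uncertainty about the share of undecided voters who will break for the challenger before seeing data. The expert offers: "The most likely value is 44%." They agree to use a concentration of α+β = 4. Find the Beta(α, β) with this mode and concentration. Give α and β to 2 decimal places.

For α,β > 1 the Beta mode is (α−1)/(α+β−2). With α+β = 4, the mode is (α−1)/2.
Set (α−1)/2 = 0.44 → α = 1 + 0.44·2 = 1.88.
β = 4 − α = 2.12.

α = 1.88, β = 2.12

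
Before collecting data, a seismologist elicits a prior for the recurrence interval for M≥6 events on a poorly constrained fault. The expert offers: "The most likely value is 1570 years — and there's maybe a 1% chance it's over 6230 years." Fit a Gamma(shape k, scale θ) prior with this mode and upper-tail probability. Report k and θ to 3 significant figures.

Gamma(k,θ) with k>1 has mode (k−1)θ, so θ = 1570/(k−1).
Need P(X < 6230) = 0.99 with θ tied to k this way. Start at k = 2, θ = 1570: P(X<6230) ≈ 0.906.
Too low — raise k to concentrate. Iterating converges to k ≈ 3.21.
Then θ = 1570/(3.21−1) ≈ 712.

k ≈ 3.21, θ ≈ 712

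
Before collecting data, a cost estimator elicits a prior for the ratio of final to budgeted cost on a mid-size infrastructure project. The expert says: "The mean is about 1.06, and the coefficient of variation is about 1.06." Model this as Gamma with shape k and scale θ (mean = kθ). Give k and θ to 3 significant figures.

For Gamma(k, scale θ): mean = kθ, variance = kθ², so CV = 1/√k.
CV = 1.06, hence k = 1/CV² = 0.89.
Then θ = mean/k = 1.06/0.89 = 1.19.

k ≈ 0.89, θ ≈ 1.19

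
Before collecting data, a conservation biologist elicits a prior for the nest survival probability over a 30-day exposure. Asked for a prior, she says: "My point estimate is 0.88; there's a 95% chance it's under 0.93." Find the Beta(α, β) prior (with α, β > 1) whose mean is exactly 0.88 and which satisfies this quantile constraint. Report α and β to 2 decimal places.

With mean 0.88 fixed, write α = 0.88s, β = 0.12s where s = α+β.
Need P(θ < 0.93) = 0.95 under Beta(0.88s, 0.12s). Normal approximation: (q−m)/√(m(1−m)/s) ≈ z_{0.95} = 1.64, so s ≈ 0.88·0.12·(1.64)²/(0.93−0.88)² = 114.3.
At s = 114.3: P(θ<0.93) ≈ 0.967. Adjusting to match 0.95 gives s ≈ 93.55.
So α = 0.88·93.55 ≈ 82.33, β = 0.12·93.55 ≈ 11.23.

α ≈ 82.33, β ≈ 11.23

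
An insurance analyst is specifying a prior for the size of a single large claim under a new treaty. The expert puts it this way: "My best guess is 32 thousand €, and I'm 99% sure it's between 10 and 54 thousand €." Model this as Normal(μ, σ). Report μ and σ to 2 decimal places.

μ = 32.00, σ = 8.54

A symmetric 99% interval runs μ ± z·σ with z = 2.576.
Half-width = 22, so σ = 22/2.576 = 8.54.
μ is the stated best guess, 32.00.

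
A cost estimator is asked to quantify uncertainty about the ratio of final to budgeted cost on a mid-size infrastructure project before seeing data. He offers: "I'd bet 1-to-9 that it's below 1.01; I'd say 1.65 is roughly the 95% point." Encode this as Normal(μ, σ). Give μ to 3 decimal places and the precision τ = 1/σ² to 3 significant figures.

μ = 1.290, τ = 20.9

For Normal(μ,σ), the p-quantile is μ + z_p·σ. Here z_{0.1} = -1.282, z_{0.95} = 1.645.
So 1.01 = μ − 1.282σ and 1.65 = μ + 1.645σ.
Subtracting: σ = (1.65 − 1.01)/(1.645 − (-1.282)) = 0.219.
Then μ = 1.01 − (-1.282)·0.219 = 1.290.
Precision τ = 1/σ² = 1/0.2187² = 20.9.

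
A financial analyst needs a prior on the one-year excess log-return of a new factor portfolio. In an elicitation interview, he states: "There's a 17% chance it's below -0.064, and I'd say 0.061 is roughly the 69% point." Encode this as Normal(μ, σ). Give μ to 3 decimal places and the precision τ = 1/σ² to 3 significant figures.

μ = 0.018, τ = 135

For Normal(μ,σ), the p-quantile is μ + z_p·σ. Here z_{0.17} = -0.9542, z_{0.69} = 0.4959.
So -0.064 = μ − 0.9542σ and 0.061 = μ + 0.4959σ.
Subtracting: σ = (0.061 − -0.064)/(0.4959 − (-0.9542)) = 0.086.
Then μ = -0.064 − (-0.9542)·0.086 = 0.018.
Precision τ = 1/σ² = 1/0.08621² = 135.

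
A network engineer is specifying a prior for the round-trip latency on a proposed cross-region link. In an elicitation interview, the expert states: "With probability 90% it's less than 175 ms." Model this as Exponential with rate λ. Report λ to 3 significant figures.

λ ≈ 0.0132

P(T < 175.0) = 1 − e^(−λ·175.0) = 0.9, so λ = −ln(1−0.9)/175.0 = −ln(0.1)/175.0 = 0.0132.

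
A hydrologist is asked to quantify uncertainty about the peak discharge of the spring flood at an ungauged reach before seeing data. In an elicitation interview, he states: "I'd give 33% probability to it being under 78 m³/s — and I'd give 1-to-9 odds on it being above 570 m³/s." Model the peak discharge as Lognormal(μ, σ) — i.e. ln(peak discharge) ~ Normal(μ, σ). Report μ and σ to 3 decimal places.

If T ~ Lognormal(μ,σ) then ln T ~ Normal(μ,σ), so the p-quantile of ln T is μ + z_p·σ.
ln(78) = 4.357 and ln(570) = 6.346; z_{0.33} = -0.4399, z_{0.9} = 1.282.
σ = (6.346 − 4.357)/(1.282 − (-0.4399)) = 1.155.
μ = 4.357 − (-0.4399)·1.155 = 4.865.

μ ≈ 4.865, σ ≈ 1.155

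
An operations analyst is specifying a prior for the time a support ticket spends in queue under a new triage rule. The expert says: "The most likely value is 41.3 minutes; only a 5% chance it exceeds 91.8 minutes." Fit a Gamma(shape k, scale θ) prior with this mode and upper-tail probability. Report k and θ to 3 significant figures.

Gamma(k,θ) with k>1 has mode (k−1)θ, so θ = 41.3/(k−1).
Need P(X < 91.8) = 0.95 with θ tied to k this way. Start at k = 2, θ = 41.3: P(X<91.8) ≈ 0.651.
Too low — raise k to concentrate. Iterating converges to k ≈ 5.31.
Then θ = 41.3/(5.31−1) ≈ 9.59.

k ≈ 5.31, θ ≈ 9.59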